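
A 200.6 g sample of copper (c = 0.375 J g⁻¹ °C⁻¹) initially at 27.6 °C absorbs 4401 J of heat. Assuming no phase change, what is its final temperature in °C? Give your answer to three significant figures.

T_f = 86.1 °C

ΔT = q / (m c) = 4401 / (200.6 × 0.375) = 58.50 °C
T_f = 27.6 + 58.50 = 86.10 °C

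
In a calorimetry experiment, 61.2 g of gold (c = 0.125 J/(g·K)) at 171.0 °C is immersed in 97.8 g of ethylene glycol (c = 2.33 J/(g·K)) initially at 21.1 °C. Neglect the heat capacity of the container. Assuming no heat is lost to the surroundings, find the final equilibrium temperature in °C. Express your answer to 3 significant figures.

T_f = 26.0 °C

Heat lost by gold = heat gained by ethylene glycol.
(61.2)(0.125)(171.0 − T) = (97.8)(2.33)(T − 21.1)
7.65 (171.0 − T) = 227.874 (T − 21.1)
1308.2 − 7.65 T = 227.874 T − 4808.1
6116.3 = 235.524 T
T = 25.97 °C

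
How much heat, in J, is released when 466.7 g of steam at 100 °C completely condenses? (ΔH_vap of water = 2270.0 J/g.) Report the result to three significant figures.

q = 1060000 J

q = m × ΔH_vap = 466.7 × 2270.0 = 1059000 J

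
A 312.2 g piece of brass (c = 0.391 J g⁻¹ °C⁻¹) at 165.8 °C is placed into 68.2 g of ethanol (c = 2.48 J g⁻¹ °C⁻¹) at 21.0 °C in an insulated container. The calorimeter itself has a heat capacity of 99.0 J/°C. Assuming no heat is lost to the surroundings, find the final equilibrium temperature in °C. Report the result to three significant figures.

Heat lost by brass = heat gained by ethanol + calorimeter.
(312.2)(0.391)(165.8 − T) = [(68.2)(2.48) + 99.0](T − 21.0)
122.0702 (165.8 − T) = 268.136 (T − 21.0)
20239 − 122.0702 T = 268.136 T − 5630.9
25869.9 = 390.2062 T
T = 66.30 °C

T_f = 66.3 °C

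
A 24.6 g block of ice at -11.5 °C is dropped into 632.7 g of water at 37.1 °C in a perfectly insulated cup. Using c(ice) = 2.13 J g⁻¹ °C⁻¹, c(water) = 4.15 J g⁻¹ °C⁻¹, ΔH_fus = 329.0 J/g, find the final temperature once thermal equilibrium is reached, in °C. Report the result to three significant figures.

Heat to bring ice to 0 °C and melt it: q₁ = 24.6×2.13×11.5 + 24.6×329.0 = 8696.0 J
Heat the water can supply cooling to 0 °C: 632.7×4.15×37.1 = 97413.7 J > q₁, so all ice melts.
Energy balance: 632.7×4.15×(37.1 − T) = 8696.0 + 24.6×4.15×(T − 0)
2625.705(37.1 − T) = 8696.0 + 102.09 T
97413.7 − 8696.0 = 2727.795 T
T = 88717.7 / 2727.795 = 32.52 °C

T_f = 32.5 °C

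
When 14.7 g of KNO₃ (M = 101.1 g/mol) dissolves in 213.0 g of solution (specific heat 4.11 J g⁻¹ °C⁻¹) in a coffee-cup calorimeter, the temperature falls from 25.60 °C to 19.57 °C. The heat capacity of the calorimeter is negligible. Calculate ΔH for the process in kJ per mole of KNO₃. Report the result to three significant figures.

ΔH = 36.3 kJ/mol

|ΔT| = |19.57 − 25.60| = 6.03 °C
|q_surr| = (213.0 × 4.11) × 6.03 = 875.43 × 6.03 = 5279 J
n(KNO₃) = 14.7 / 101.1 = 0.1454 mol
Temperature fell, so q_rxn = +|q_surr| = 5.279 kJ
ΔH = q_rxn / n = 36.31 kJ/mol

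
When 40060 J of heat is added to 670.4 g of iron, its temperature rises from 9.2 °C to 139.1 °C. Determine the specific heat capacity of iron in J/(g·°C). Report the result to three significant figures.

c = 0.460 J/(g·°C)

c = q / (m ΔT) = 40060 / (670.4 × 129.9)
c = 40060 / 87084.96 = 0.460 J/(g·°C)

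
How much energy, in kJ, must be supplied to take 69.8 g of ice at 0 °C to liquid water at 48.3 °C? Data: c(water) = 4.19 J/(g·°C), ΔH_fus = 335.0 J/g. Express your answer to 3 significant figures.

q1 (melt at 0 °C): 69.8 × 335.0 = 23383 J
q2 (heat water 0.0→48.3 °C): 69.8 × 4.19 × 48.3 = 14126 J
Total: 23383 + 14126 = 37509 J = 37.5 kJ

q = 37.5 kJ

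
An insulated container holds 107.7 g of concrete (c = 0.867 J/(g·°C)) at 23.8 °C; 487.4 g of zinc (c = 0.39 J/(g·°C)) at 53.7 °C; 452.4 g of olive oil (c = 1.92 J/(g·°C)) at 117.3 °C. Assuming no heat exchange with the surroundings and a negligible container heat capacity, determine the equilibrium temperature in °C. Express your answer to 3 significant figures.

Σ mᵢcᵢ(T − Tᵢ) = 0  ⇒  T = Σ mᵢcᵢTᵢ / Σ mᵢcᵢ
Σ mᵢcᵢ = 107.7×0.867 + 487.4×0.39 + 452.4×1.92 = 1152.0699
Σ mᵢcᵢTᵢ = 93.3759×23.8 + 190.086×53.7 + 868.608×117.3 = 114320
T = 114320 / 1152.0699 = 99.23 °C

T_f = 99.2 °C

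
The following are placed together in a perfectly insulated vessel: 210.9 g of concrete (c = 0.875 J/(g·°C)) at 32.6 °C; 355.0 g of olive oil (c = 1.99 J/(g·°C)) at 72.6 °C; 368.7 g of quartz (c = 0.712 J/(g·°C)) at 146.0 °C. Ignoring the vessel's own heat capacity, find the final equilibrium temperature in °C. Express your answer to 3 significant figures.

Σ mᵢcᵢ(T − Tᵢ) = 0  ⇒  T = Σ mᵢcᵢTᵢ / Σ mᵢcᵢ
Σ mᵢcᵢ = 210.9×0.875 + 355.0×1.99 + 368.7×0.712 = 1153.5019
Σ mᵢcᵢTᵢ = 184.5375×32.6 + 706.45×72.6 + 262.5144×146.0 = 95631
T = 95631 / 1153.5019 = 82.90 °C

T_f = 82.9 °C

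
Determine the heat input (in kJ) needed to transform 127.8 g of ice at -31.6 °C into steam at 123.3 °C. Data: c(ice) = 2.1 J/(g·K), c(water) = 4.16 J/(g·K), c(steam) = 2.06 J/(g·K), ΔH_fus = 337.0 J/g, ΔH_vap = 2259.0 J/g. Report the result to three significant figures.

q = 400 kJ

q1 (heat ice -31.6→0.0 °C): 127.8 × 2.1 × 31.6 = 8481 J
q2 (melt at 0 °C): 127.8 × 337.0 = 43069 J
q3 (heat water 0.0→100.0 °C): 127.8 × 4.16 × 100.0 = 53165 J
q4 (vaporize at 100 °C): 127.8 × 2259.0 = 288700 J
q5 (heat steam 100.0→123.3 °C): 127.8 × 2.06 × 23.3 = 6134 J
Total: 8481 + 43069 + 53165 + 288700 + 6134 = 399549 J = 400 kJ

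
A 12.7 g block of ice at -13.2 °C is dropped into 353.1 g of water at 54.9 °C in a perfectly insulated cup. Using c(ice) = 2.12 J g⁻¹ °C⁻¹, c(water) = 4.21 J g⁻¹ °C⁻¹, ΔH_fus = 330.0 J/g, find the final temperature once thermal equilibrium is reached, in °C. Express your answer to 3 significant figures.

T_f = 50.0 °C

Heat to bring ice to 0 °C and melt it: q₁ = 12.7×2.12×13.2 + 12.7×330.0 = 4546.4 J
Heat the water can supply cooling to 0 °C: 353.1×4.21×54.9 = 81611.6 J > q₁, so all ice melts.
Energy balance: 353.1×4.21×(54.9 − T) = 4546.4 + 12.7×4.21×(T − 0)
1486.551(54.9 − T) = 4546.4 + 53.467 T
81611.6 − 4546.4 = 1540.018 T
T = 77065.2 / 1540.018 = 50.04 °C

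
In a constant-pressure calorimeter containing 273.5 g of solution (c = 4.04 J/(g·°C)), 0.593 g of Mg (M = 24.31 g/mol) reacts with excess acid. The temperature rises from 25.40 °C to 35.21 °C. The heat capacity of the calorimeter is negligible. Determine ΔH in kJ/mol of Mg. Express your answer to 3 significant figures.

ΔH = -444 kJ/mol

|ΔT| = |35.21 − 25.40| = 9.81 °C
|q_surr| = (273.5 × 4.04) × 9.81 = 1104.94 × 9.81 = 10840 J
n(Mg) = 0.593 / 24.31 = 0.02439 mol
Temperature rose, so q_rxn = −|q_surr| = -10.84 kJ
ΔH = q_rxn / n = -444.4 kJ/mol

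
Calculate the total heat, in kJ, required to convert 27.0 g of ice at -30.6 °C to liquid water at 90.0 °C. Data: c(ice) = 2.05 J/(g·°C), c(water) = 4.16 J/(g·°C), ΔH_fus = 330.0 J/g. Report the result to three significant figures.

q1 (heat ice -30.6→0.0 °C): 27.0 × 2.05 × 30.6 = 1694 J
q2 (melt at 0 °C): 27.0 × 330.0 = 8910 J
q3 (heat water 0.0→90.0 °C): 27.0 × 4.16 × 90.0 = 10109 J
Total: 1694 + 8910 + 10109 = 20713 J = 20.7 kJ

q = 20.7 kJ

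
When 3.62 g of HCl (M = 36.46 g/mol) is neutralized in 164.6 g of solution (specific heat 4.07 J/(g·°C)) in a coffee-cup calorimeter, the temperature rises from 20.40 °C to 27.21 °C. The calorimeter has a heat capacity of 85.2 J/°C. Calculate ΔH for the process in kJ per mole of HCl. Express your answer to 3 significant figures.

ΔH = -51.8 kJ/mol

|ΔT| = |27.21 − 20.40| = 6.81 °C
|q_surr| = (164.6 × 4.07 + 85.2) × 6.81 = 755.122 × 6.81 = 5142 J
n(HCl) = 3.62 / 36.46 = 0.09929 mol
Temperature rose, so q_rxn = −|q_surr| = -5.142 kJ
ΔH = q_rxn / n = -51.79 kJ/mol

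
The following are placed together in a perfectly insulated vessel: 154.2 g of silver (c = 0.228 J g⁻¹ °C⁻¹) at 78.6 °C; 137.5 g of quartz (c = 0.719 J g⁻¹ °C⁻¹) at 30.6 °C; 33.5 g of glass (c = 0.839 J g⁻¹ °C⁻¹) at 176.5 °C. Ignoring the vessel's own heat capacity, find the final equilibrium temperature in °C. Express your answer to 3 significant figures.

T_f = 66.3 °C

Σ mᵢcᵢ(T − Tᵢ) = 0  ⇒  T = Σ mᵢcᵢTᵢ / Σ mᵢcᵢ
Σ mᵢcᵢ = 154.2×0.228 + 137.5×0.719 + 33.5×0.839 = 162.1266
Σ mᵢcᵢTᵢ = 35.1576×78.6 + 98.8625×30.6 + 28.1065×176.5 = 10749
T = 10749 / 162.1266 = 66.30 °C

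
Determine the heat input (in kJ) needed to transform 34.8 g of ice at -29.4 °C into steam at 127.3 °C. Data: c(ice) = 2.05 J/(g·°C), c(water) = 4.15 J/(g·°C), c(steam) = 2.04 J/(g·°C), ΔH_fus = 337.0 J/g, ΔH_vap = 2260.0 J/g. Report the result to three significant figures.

q1 (heat ice -29.4→0.0 °C): 34.8 × 2.05 × 29.4 = 2097 J
q2 (melt at 0 °C): 34.8 × 337.0 = 11728 J
q3 (heat water 0.0→100.0 °C): 34.8 × 4.15 × 100.0 = 14442 J
q4 (vaporize at 100 °C): 34.8 × 2260.0 = 78648 J
q5 (heat steam 100.0→127.3 °C): 34.8 × 2.04 × 27.3 = 1938 J
Total: 2097 + 11728 + 14442 + 78648 + 1938 = 108853 J = 109 kJ

q = 109 kJ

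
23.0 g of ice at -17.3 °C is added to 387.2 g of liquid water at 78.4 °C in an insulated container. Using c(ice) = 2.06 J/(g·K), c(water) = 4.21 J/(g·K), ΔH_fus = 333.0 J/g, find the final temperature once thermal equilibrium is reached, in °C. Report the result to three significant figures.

Heat to bring ice to 0 °C and melt it: q₁ = 23.0×2.06×17.3 + 23.0×333.0 = 8478.7 J
Heat the water can supply cooling to 0 °C: 387.2×4.21×78.4 = 127801 J > q₁, so all ice melts.
Energy balance: 387.2×4.21×(78.4 − T) = 8478.7 + 23.0×4.21×(T − 0)
1630.112(78.4 − T) = 8478.7 + 96.83 T
127801 − 8478.7 = 1726.942 T
T = 119322.3 / 1726.942 = 69.09 °C

T_f = 69.1 °C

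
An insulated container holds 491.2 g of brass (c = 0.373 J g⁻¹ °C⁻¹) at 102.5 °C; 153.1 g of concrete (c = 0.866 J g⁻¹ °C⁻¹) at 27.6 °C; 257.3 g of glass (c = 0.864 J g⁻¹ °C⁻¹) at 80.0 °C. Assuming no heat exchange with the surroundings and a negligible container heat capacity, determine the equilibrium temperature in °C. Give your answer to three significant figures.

Σ mᵢcᵢ(T − Tᵢ) = 0  ⇒  T = Σ mᵢcᵢTᵢ / Σ mᵢcᵢ
Σ mᵢcᵢ = 491.2×0.373 + 153.1×0.866 + 257.3×0.864 = 538.1094
Σ mᵢcᵢTᵢ = 183.2176×102.5 + 132.5846×27.6 + 222.3072×80.0 = 40224
T = 40224 / 538.1094 = 74.75 °C

T_f = 74.8 °C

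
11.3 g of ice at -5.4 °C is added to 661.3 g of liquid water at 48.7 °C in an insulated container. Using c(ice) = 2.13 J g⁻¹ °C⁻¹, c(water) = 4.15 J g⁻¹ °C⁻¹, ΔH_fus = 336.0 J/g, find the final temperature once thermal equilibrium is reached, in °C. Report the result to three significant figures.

T_f = 46.5 °C

Heat to bring ice to 0 °C and melt it: q₁ = 11.3×2.13×5.4 + 11.3×336.0 = 3926.8 J
Heat the water can supply cooling to 0 °C: 661.3×4.15×48.7 = 133652 J > q₁, so all ice melts.
Energy balance: 661.3×4.15×(48.7 − T) = 3926.8 + 11.3×4.15×(T − 0)
2744.395(48.7 − T) = 3926.8 + 46.895 T
133652 − 3926.8 = 2791.290 T
T = 129725.2 / 2791.290 = 46.47 °C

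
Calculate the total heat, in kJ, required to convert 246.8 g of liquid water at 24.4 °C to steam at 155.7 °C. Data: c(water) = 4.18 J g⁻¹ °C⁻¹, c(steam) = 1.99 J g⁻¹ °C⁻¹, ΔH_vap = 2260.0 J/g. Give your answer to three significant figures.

q1 (heat water 24.4→100.0 °C): 246.8 × 4.18 × 75.6 = 77991 J
q2 (vaporize at 100 °C): 246.8 × 2260.0 = 557768 J
q3 (heat steam 100.0→155.7 °C): 246.8 × 1.99 × 55.7 = 27356 J
Total: 77991 + 557768 + 27356 = 663115 J = 663 kJ

q = 663 kJ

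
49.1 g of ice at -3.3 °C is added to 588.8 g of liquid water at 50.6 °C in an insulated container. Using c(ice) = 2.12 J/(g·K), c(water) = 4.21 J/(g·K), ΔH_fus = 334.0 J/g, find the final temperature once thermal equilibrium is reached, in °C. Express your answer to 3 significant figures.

Heat to bring ice to 0 °C and melt it: q₁ = 49.1×2.12×3.3 + 49.1×334.0 = 16743 J
Heat the water can supply cooling to 0 °C: 588.8×4.21×50.6 = 125430 J > q₁, so all ice melts.
Energy balance: 588.8×4.21×(50.6 − T) = 16743 + 49.1×4.21×(T − 0)
2478.848(50.6 − T) = 16743 + 206.711 T
125430 − 16743 = 2685.559 T
T = 108687 / 2685.559 = 40.47 °C

T_f = 40.5 °C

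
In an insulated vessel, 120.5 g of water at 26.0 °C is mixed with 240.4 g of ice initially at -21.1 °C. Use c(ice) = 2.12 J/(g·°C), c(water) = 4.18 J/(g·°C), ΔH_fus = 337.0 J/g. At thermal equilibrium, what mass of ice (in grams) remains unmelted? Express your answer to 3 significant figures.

Heat to warm all ice to 0 °C: 240.4×2.12×21.1 = 10754 J
Heat released by water cooling to 0 °C: 120.5×4.18×26.0 = 13096 J
13096 J < 10754 + 240.4×337.0 = 91768.8 J, so not all ice melts; final T = 0 °C.
Heat left for melting: 13096 − 10754 = 2342 J
Mass melted = 2342 / 337.0 = 6.950 g
Ice remaining = 240.4 − 6.950 = 233.450 g

m_ice remaining = 233 g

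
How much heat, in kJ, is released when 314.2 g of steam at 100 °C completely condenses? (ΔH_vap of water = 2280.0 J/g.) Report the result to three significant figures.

q = m × ΔH_vap = 314.2 × 2280.0 = 716400 J = 716 kJ

q = 716 kJ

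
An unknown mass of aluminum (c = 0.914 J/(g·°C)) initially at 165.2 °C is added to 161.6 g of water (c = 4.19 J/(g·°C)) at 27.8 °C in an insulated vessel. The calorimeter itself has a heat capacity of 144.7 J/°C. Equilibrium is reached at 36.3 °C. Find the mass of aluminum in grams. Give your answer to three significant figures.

q_gained = (161.6 × 4.19 + 144.7) × (36.3 − 27.8) = 6985 J
q_lost = m × 0.914 × (165.2 − 36.3) = 117.8146 m
m = 6985 / 117.8146 = 59.3 g

m = 59.3 g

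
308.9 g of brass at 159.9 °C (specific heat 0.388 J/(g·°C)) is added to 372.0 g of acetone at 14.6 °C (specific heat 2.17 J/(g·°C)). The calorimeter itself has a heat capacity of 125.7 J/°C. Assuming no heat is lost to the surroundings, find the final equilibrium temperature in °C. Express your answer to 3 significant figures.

Heat lost by brass = heat gained by acetone + calorimeter.
(308.9)(0.388)(159.9 − T) = [(372.0)(2.17) + 125.7](T − 14.6)
119.8532 (159.9 − T) = 932.94 (T − 14.6)
19165 − 119.8532 T = 932.94 T − 13621
32786 = 1052.7932 T
T = 31.14 °C

T_f = 31.1 °C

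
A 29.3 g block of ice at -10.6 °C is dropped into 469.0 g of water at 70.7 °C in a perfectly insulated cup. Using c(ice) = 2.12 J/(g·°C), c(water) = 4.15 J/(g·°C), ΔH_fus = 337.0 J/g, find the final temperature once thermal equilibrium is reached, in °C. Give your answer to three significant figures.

T_f = 61.4 °C

Heat to bring ice to 0 °C and melt it: q₁ = 29.3×2.12×10.6 + 29.3×337.0 = 10533 J
Heat the water can supply cooling to 0 °C: 469.0×4.15×70.7 = 137607 J > q₁, so all ice melts.
Energy balance: 469.0×4.15×(70.7 − T) = 10533 + 29.3×4.15×(T − 0)
1946.35(70.7 − T) = 10533 + 121.595 T
137607 − 10533 = 2067.945 T
T = 127074 / 2067.945 = 61.449 °C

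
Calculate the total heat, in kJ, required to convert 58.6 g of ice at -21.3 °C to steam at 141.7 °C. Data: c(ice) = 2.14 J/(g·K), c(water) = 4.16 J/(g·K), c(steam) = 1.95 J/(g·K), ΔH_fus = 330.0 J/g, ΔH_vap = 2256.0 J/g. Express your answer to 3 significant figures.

q = 183 kJ

q1 (heat ice -21.3→0.0 °C): 58.6 × 2.14 × 21.3 = 2671 J
q2 (melt at 0 °C): 58.6 × 330.0 = 19338 J
q3 (heat water 0.0→100.0 °C): 58.6 × 4.16 × 100.0 = 24378 J
q4 (vaporize at 100 °C): 58.6 × 2256.0 = 132202 J
q5 (heat steam 100.0→141.7 °C): 58.6 × 1.95 × 41.7 = 4765 J
Total: 2671 + 19338 + 24378 + 132202 + 4765 = 183354 J = 183 kJ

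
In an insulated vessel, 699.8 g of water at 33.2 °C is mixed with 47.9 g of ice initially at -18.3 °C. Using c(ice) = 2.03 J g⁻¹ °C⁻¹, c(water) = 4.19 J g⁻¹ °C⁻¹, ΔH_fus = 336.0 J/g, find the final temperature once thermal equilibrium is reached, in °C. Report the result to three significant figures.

Heat to bring ice to 0 °C and melt it: q₁ = 47.9×2.03×18.3 + 47.9×336.0 = 17874 J
Heat the water can supply cooling to 0 °C: 699.8×4.19×33.2 = 97347.8 J > q₁, so all ice melts.
Energy balance: 699.8×4.19×(33.2 − T) = 17874 + 47.9×4.19×(T − 0)
2932.162(33.2 − T) = 17874 + 200.701 T
97347.8 − 17874 = 3132.863 T
T = 79473.8 / 3132.863 = 25.37 °C

T_f = 25.4 °C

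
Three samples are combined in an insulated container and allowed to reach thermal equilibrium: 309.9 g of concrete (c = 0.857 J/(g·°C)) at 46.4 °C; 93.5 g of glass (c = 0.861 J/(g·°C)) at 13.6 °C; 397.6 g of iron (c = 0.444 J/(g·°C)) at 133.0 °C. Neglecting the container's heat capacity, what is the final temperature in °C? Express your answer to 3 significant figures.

T_f = 70.6 °C

Σ mᵢcᵢ(T − Tᵢ) = 0  ⇒  T = Σ mᵢcᵢTᵢ / Σ mᵢcᵢ
Σ mᵢcᵢ = 309.9×0.857 + 93.5×0.861 + 397.6×0.444 = 522.6222
Σ mᵢcᵢTᵢ = 265.5843×46.4 + 80.5035×13.6 + 176.5344×133.0 = 36897
T = 36897 / 522.6222 = 70.60 °C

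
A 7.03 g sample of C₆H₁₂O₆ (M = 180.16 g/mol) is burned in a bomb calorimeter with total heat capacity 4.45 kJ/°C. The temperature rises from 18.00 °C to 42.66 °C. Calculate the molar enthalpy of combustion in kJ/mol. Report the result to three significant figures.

ΔH = -2810 kJ/mol

ΔT = 42.66 − 18.00 = 24.66 °C
q_cal = C_cal × ΔT = 4.45 × 24.66 = 109.737 kJ
n = 7.03 / 180.16 = 0.03902 mol
q_rxn = −q_cal = -109.737 kJ
ΔH = -109.737 / 0.03902 = -2812 kJ/mol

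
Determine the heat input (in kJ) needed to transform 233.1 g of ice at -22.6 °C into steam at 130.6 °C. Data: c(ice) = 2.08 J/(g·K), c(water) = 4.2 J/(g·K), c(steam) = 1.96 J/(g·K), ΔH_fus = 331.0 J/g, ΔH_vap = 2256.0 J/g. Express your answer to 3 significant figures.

q = 726 kJ

q1 (heat ice -22.6→0.0 °C): 233.1 × 2.08 × 22.6 = 10958 J
q2 (melt at 0 °C): 233.1 × 331.0 = 77156 J
q3 (heat water 0.0→100.0 °C): 233.1 × 4.2 × 100.0 = 97902 J
q4 (vaporize at 100 °C): 233.1 × 2256.0 = 525874 J
q5 (heat steam 100.0→130.6 °C): 233.1 × 1.96 × 30.6 = 13980 J
Total: 10958 + 77156 + 97902 + 525874 + 13980 = 725870 J = 726 kJ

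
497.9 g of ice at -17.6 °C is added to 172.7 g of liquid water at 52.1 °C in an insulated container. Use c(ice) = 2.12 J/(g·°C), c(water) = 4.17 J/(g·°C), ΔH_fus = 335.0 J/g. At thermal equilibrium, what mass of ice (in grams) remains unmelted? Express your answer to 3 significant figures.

m_ice remaining = 441 g

Heat to warm all ice to 0 °C: 497.9×2.12×17.6 = 18578 J
Heat released by water cooling to 0 °C: 172.7×4.17×52.1 = 37520 J
37520 J < 18578 + 497.9×335.0 = 185374.5 J, so not all ice melts; final T = 0 °C.
Heat left for melting: 37520 − 18578 = 18942 J
Mass melted = 18942 / 335.0 = 56.54 g
Ice remaining = 497.9 − 56.54 = 441.36 g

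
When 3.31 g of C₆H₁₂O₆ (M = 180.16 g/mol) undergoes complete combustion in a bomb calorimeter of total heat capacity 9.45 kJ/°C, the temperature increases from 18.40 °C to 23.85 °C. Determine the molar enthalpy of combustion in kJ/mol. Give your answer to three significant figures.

ΔT = 23.85 − 18.40 = 5.45 °C
q_cal = C_cal × ΔT = 9.45 × 5.45 = 51.5025 kJ
n = 3.31 / 180.16 = 0.01837 mol
q_rxn = −q_cal = -51.5025 kJ
ΔH = -51.5025 / 0.01837 = -2804 kJ/mol

ΔH = -2800 kJ/mol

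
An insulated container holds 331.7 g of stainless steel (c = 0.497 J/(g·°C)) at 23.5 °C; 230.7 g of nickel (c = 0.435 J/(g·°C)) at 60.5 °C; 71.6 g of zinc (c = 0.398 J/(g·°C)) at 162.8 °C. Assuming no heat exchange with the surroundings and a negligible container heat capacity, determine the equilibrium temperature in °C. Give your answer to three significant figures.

T_f = 49.7 °C

Σ mᵢcᵢ(T − Tᵢ) = 0  ⇒  T = Σ mᵢcᵢTᵢ / Σ mᵢcᵢ
Σ mᵢcᵢ = 331.7×0.497 + 230.7×0.435 + 71.6×0.398 = 293.7062
Σ mᵢcᵢTᵢ = 164.8549×23.5 + 100.3545×60.5 + 28.4968×162.8 = 14585
T = 14585 / 293.7062 = 49.66 °C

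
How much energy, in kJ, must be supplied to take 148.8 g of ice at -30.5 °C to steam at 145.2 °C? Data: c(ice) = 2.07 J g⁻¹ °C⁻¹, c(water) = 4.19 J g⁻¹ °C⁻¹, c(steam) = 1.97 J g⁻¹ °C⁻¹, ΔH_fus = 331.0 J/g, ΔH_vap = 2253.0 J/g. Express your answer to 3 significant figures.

q = 469 kJ

q1 (heat ice -30.5→0.0 °C): 148.8 × 2.07 × 30.5 = 9394 J
q2 (melt at 0 °C): 148.8 × 331.0 = 49253 J
q3 (heat water 0.0→100.0 °C): 148.8 × 4.19 × 100.0 = 62347 J
q4 (vaporize at 100 °C): 148.8 × 2253.0 = 335246 J
q5 (heat steam 100.0→145.2 °C): 148.8 × 1.97 × 45.2 = 13250 J
Total: 9394 + 49253 + 62347 + 335246 + 13250 = 469490 J = 469 kJ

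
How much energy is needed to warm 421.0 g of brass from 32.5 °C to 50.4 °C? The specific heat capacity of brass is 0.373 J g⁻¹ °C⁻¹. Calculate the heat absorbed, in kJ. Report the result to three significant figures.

q = 2.81 kJ

q = m c ΔT = 421.0 × 0.373 × (50.4 − 32.5)
q = 421.0 × 0.373 × 17.9 = 2811 J = 2.81 kJ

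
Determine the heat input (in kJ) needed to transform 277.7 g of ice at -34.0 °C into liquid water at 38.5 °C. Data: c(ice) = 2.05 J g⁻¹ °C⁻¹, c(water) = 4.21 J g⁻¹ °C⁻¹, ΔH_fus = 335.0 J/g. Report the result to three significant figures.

q1 (heat ice -34.0→0.0 °C): 277.7 × 2.05 × 34.0 = 19356 J
q2 (melt at 0 °C): 277.7 × 335.0 = 93030 J
q3 (heat water 0.0→38.5 °C): 277.7 × 4.21 × 38.5 = 45011 J
Total: 19356 + 93030 + 45011 = 157397 J = 157 kJ

q = 157 kJ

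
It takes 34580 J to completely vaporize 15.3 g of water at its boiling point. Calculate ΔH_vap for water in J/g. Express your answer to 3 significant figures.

ΔH_vap = q / m = 34580 / 15.3 = 2260 J/g

ΔH_vap = 2260 J/g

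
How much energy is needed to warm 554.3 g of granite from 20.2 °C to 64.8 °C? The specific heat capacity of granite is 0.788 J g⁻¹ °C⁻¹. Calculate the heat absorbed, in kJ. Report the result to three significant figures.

q = 19.5 kJ

q = m c ΔT = 554.3 × 0.788 × (64.8 − 20.2)
q = 554.3 × 0.788 × 44.6 = 19480 J = 19.5 kJ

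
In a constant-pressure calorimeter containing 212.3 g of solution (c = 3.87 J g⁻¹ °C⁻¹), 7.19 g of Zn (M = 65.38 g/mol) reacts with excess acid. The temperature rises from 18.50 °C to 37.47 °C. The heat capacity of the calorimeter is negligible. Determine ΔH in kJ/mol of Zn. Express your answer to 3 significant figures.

ΔH = -142 kJ/mol

|ΔT| = |37.47 − 18.50| = 18.97 °C
|q_surr| = (212.3 × 3.87) × 18.97 = 821.601 × 18.97 = 15590 J
n(Zn) = 7.19 / 65.38 = 0.1100 mol
Temperature rose, so q_rxn = −|q_surr| = -15.59 kJ
ΔH = q_rxn / n = -141.7 kJ/mol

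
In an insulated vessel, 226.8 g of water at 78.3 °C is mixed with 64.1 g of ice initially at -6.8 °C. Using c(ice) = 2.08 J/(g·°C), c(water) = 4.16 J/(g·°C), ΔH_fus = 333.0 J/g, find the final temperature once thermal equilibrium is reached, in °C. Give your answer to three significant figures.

T_f = 42.7 °C

Heat to bring ice to 0 °C and melt it: q₁ = 64.1×2.08×6.8 + 64.1×333.0 = 22252 J
Heat the water can supply cooling to 0 °C: 226.8×4.16×78.3 = 73875.1 J > q₁, so all ice melts.
Energy balance: 226.8×4.16×(78.3 − T) = 22252 + 64.1×4.16×(T − 0)
943.488(78.3 − T) = 22252 + 266.656 T
73875.1 − 22252 = 1210.144 T
T = 51623.1 / 1210.144 = 42.66 °C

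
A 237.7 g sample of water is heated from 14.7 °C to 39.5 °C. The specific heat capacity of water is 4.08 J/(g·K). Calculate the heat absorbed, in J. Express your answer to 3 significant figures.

q = 24100 J

q = m c ΔT = 237.7 × 4.08 × (39.5 − 14.7)
q = 237.7 × 4.08 × 24.8 = 24050 J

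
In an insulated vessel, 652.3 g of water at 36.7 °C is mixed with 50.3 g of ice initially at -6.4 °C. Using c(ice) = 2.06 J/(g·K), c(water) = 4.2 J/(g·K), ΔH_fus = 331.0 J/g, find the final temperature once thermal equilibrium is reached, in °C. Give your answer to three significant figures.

T_f = 28.2 °C

Heat to bring ice to 0 °C and melt it: q₁ = 50.3×2.06×6.4 + 50.3×331.0 = 17312 J
Heat the water can supply cooling to 0 °C: 652.3×4.2×36.7 = 100546 J > q₁, so all ice melts.
Energy balance: 652.3×4.2×(36.7 − T) = 17312 + 50.3×4.2×(T − 0)
2739.66(36.7 − T) = 17312 + 211.26 T
100546 − 17312 = 2950.92 T
T = 83234 / 2950.92 = 28.21 °C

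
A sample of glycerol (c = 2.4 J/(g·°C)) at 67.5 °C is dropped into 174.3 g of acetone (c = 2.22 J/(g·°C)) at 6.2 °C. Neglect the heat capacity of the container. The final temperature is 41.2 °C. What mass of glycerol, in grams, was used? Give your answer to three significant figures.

m = 215 g

q_gained = (174.3 × 2.22) × (41.2 − 6.2) = 13540 J
q_lost = m × 2.4 × (67.5 − 41.2) = 63.12 m
m = 13540 / 63.12 = 215 g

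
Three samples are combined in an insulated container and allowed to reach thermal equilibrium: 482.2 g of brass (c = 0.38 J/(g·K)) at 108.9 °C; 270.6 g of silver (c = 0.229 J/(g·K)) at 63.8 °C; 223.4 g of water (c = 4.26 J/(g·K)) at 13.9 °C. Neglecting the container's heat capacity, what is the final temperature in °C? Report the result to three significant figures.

Σ mᵢcᵢ(T − Tᵢ) = 0  ⇒  T = Σ mᵢcᵢTᵢ / Σ mᵢcᵢ
Σ mᵢcᵢ = 482.2×0.38 + 270.6×0.229 + 223.4×4.26 = 1196.8874
Σ mᵢcᵢTᵢ = 183.236×108.9 + 61.9674×63.8 + 951.684×13.9 = 37136
T = 37136 / 1196.8874 = 31.03 °C

T_f = 31.0 °C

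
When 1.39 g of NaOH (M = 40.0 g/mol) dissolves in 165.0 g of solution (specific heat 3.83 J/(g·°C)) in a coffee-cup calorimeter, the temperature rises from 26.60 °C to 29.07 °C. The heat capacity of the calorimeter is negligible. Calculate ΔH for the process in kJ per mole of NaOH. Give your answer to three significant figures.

|ΔT| = |29.07 − 26.60| = 2.47 °C
|q_surr| = (165.0 × 3.83) × 2.47 = 631.95 × 2.47 = 1561 J
n(NaOH) = 1.39 / 40.0 = 0.03475 mol
Temperature rose, so q_rxn = −|q_surr| = -1.561 kJ
ΔH = q_rxn / n = -44.92 kJ/mol

ΔH = -44.9 kJ/mol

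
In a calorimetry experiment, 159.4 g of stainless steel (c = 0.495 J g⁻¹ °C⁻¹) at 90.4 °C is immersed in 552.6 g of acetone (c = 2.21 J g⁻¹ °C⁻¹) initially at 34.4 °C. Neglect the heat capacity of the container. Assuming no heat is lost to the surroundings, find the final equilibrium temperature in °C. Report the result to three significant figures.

Heat lost by stainless steel = heat gained by acetone.
(159.4)(0.495)(90.4 − T) = (552.6)(2.21)(T − 34.4)
78.903 (90.4 − T) = 1221.246 (T − 34.4)
7132.8 − 78.903 T = 1221.246 T − 42011
49143.8 = 1300.149 T
T = 37.80 °C

T_f = 37.8 °C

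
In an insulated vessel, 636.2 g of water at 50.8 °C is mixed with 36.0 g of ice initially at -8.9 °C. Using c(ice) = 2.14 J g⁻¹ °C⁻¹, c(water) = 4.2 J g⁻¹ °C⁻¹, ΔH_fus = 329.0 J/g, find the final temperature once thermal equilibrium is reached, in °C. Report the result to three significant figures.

T_f = 43.6 °C

Heat to bring ice to 0 °C and melt it: q₁ = 36.0×2.14×8.9 + 36.0×329.0 = 12530 J
Heat the water can supply cooling to 0 °C: 636.2×4.2×50.8 = 135740 J > q₁, so all ice melts.
Energy balance: 636.2×4.2×(50.8 − T) = 12530 + 36.0×4.2×(T − 0)
2672.04(50.8 − T) = 12530 + 151.2 T
135740 − 12530 = 2823.24 T
T = 123210 / 2823.24 = 43.64 °C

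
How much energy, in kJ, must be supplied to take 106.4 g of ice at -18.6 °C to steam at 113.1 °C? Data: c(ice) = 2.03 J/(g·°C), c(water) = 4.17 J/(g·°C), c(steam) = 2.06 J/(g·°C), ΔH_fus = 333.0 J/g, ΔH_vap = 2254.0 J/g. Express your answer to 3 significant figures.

q = 327 kJ

q1 (heat ice -18.6→0.0 °C): 106.4 × 2.03 × 18.6 = 4017 J
q2 (melt at 0 °C): 106.4 × 333.0 = 35431 J
q3 (heat water 0.0→100.0 °C): 106.4 × 4.17 × 100.0 = 44369 J
q4 (vaporize at 100 °C): 106.4 × 2254.0 = 239826 J
q5 (heat steam 100.0→113.1 °C): 106.4 × 2.06 × 13.1 = 2871 J
Total: 4017 + 35431 + 44369 + 239826 + 2871 = 326514 J = 327 kJ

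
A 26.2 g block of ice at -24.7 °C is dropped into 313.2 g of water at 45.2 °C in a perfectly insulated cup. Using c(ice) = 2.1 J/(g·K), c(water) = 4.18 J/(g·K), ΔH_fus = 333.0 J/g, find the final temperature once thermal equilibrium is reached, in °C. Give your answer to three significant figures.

Heat to bring ice to 0 °C and melt it: q₁ = 26.2×2.1×24.7 + 26.2×333.0 = 10084 J
Heat the water can supply cooling to 0 °C: 313.2×4.18×45.2 = 59174.8 J > q₁, so all ice melts.
Energy balance: 313.2×4.18×(45.2 − T) = 10084 + 26.2×4.18×(T − 0)
1309.176(45.2 − T) = 10084 + 109.516 T
59174.8 − 10084 = 1418.692 T
T = 49090.8 / 1418.692 = 34.60 °C

T_f = 34.6 °C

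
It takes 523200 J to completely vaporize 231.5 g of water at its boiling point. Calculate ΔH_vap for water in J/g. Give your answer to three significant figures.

ΔH_vap = 2260 J/g

ΔH_vap = q / m = 523200 / 231.5 = 2260 J/g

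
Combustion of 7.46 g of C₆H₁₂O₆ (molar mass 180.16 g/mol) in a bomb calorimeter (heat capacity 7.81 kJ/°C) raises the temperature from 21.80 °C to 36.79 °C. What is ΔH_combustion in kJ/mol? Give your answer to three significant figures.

ΔH = -2830 kJ/mol

ΔT = 36.79 − 21.80 = 14.99 °C
q_cal = C_cal × ΔT = 7.81 × 14.99 = 117.0719 kJ
n = 7.46 / 180.16 = 0.04141 mol
q_rxn = −q_cal = -117.0719 kJ
ΔH = -117.0719 / 0.04141 = -2827 kJ/mol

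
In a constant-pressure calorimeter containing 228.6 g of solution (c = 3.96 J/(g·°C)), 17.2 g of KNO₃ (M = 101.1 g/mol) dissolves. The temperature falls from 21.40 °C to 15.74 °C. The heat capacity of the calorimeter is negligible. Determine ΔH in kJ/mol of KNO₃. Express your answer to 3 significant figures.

|ΔT| = |15.74 − 21.40| = 5.66 °C
|q_surr| = (228.6 × 3.96) × 5.66 = 905.256 × 5.66 = 5124 J
n(KNO₃) = 17.2 / 101.1 = 0.1701 mol
Temperature fell, so q_rxn = +|q_surr| = 5.124 kJ
ΔH = q_rxn / n = 30.12 kJ/mol

ΔH = 30.1 kJ/mol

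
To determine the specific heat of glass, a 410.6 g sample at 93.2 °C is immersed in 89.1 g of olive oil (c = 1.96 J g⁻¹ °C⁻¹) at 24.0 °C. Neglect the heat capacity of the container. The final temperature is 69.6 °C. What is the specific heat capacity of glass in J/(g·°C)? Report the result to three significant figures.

c = 0.822 J/(g·°C)

q_gained = (89.1 × 1.96) × (69.6 − 24.0) = 7963 J
q_lost = 410.6 × c × (93.2 − 69.6) = 9690.16 c
Set equal: c = 7963 / 9690.16 = 0.822 J/(g·°C)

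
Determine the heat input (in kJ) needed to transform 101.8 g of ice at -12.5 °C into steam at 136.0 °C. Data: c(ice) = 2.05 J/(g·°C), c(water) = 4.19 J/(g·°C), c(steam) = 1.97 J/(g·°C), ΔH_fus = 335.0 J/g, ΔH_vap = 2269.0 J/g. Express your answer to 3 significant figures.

q = 318 kJ

q1 (heat ice -12.5→0.0 °C): 101.8 × 2.05 × 12.5 = 2609 J
q2 (melt at 0 °C): 101.8 × 335.0 = 34103 J
q3 (heat water 0.0→100.0 °C): 101.8 × 4.19 × 100.0 = 42654 J
q4 (vaporize at 100 °C): 101.8 × 2269.0 = 230984 J
q5 (heat steam 100.0→136.0 °C): 101.8 × 1.97 × 36.0 = 7220 J
Total: 2609 + 34103 + 42654 + 230984 + 7220 = 317570 J = 318 kJ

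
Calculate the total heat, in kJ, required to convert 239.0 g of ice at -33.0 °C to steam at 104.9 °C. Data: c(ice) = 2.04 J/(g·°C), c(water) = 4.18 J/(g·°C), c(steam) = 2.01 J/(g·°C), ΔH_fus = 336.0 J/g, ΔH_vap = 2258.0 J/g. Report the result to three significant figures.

q = 738 kJ

q1 (heat ice -33.0→0.0 °C): 239.0 × 2.04 × 33.0 = 16089 J
q2 (melt at 0 °C): 239.0 × 336.0 = 80304 J
q3 (heat water 0.0→100.0 °C): 239.0 × 4.18 × 100.0 = 99902 J
q4 (vaporize at 100 °C): 239.0 × 2258.0 = 539662 J
q5 (heat steam 100.0→104.9 °C): 239.0 × 2.01 × 4.9 = 2354 J
Total: 16089 + 80304 + 99902 + 539662 + 2354 = 738311 J = 738 kJ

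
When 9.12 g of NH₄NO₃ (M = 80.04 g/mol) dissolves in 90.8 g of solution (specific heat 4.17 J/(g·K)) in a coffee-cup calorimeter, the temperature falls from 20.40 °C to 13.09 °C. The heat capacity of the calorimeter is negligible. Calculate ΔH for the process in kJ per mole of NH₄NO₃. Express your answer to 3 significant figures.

ΔH = 24.3 kJ/mol

|ΔT| = |13.09 − 20.40| = 7.31 °C
|q_surr| = (90.8 × 4.17) × 7.31 = 378.636 × 7.31 = 2768 J
n(NH₄NO₃) = 9.12 / 80.04 = 0.1139 mol
Temperature fell, so q_rxn = +|q_surr| = 2.768 kJ
ΔH = q_rxn / n = 24.30 kJ/mol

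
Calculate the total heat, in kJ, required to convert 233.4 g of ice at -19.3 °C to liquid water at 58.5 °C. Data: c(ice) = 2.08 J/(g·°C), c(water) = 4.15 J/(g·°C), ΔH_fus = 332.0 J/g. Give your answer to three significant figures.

q = 144 kJ

q1 (heat ice -19.3→0.0 °C): 233.4 × 2.08 × 19.3 = 9370 J
q2 (melt at 0 °C): 233.4 × 332.0 = 77489 J
q3 (heat water 0.0→58.5 °C): 233.4 × 4.15 × 58.5 = 56664 J
Total: 9370 + 77489 + 56664 = 143523 J = 144 kJ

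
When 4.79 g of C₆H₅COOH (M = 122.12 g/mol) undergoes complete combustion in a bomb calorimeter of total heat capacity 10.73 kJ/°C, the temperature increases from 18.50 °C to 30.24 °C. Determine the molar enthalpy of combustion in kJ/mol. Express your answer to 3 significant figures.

ΔH = -3210 kJ/mol

ΔT = 30.24 − 18.50 = 11.74 °C
q_cal = C_cal × ΔT = 10.73 × 11.74 = 125.9702 kJ
n = 4.79 / 122.12 = 0.03922 mol
q_rxn = −q_cal = -125.9702 kJ
ΔH = -125.9702 / 0.03922 = -3212 kJ/mol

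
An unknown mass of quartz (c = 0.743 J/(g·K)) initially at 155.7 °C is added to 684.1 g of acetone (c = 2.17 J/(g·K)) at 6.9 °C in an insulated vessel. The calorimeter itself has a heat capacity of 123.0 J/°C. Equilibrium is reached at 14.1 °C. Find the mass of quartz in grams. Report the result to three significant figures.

m = 110 g

q_gained = (684.1 × 2.17 + 123.0) × (14.1 − 6.9) = 11570 J
q_lost = m × 0.743 × (155.7 − 14.1) = 105.2088 m
m = 11570 / 105.2088 = 110 g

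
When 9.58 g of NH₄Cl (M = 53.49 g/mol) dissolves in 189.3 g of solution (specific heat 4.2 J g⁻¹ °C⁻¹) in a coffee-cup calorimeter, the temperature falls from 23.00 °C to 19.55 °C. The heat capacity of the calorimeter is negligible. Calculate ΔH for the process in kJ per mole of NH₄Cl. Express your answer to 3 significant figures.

ΔH = 15.3 kJ/mol

|ΔT| = |19.55 − 23.00| = 3.45 °C
|q_surr| = (189.3 × 4.2) × 3.45 = 795.06 × 3.45 = 2743 J
n(NH₄Cl) = 9.58 / 53.49 = 0.1791 mol
Temperature fell, so q_rxn = +|q_surr| = 2.743 kJ
ΔH = q_rxn / n = 15.32 kJ/mol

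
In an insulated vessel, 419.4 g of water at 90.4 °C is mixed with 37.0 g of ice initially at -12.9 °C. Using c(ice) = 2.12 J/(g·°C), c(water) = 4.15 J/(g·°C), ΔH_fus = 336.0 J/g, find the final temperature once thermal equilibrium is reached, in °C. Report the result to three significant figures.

T_f = 76.0 °C

Heat to bring ice to 0 °C and melt it: q₁ = 37.0×2.12×12.9 + 37.0×336.0 = 13444 J
Heat the water can supply cooling to 0 °C: 419.4×4.15×90.4 = 157342 J > q₁, so all ice melts.
Energy balance: 419.4×4.15×(90.4 − T) = 13444 + 37.0×4.15×(T − 0)
1740.51(90.4 − T) = 13444 + 153.55 T
157342 − 13444 = 1894.06 T
T = 143898 / 1894.06 = 75.97 °C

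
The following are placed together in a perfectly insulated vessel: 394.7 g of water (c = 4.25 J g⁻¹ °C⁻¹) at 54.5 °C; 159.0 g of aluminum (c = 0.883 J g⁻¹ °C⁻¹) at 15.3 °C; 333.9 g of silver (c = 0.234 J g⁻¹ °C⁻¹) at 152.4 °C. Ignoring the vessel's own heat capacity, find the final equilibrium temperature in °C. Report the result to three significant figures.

T_f = 55.6 °C

Σ mᵢcᵢ(T − Tᵢ) = 0  ⇒  T = Σ mᵢcᵢTᵢ / Σ mᵢcᵢ
Σ mᵢcᵢ = 394.7×4.25 + 159.0×0.883 + 333.9×0.234 = 1896.0046
Σ mᵢcᵢTᵢ = 1677.475×54.5 + 140.397×15.3 + 78.1326×152.4 = 105480
T = 105480 / 1896.0046 = 55.63 °C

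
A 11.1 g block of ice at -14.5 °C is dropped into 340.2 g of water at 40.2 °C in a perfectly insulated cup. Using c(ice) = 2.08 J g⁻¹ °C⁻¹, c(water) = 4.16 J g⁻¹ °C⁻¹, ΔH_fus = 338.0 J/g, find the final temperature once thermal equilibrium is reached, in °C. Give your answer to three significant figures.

T_f = 36.1 °C

Heat to bring ice to 0 °C and melt it: q₁ = 11.1×2.08×14.5 + 11.1×338.0 = 4086.6 J
Heat the water can supply cooling to 0 °C: 340.2×4.16×40.2 = 56892.3 J > q₁, so all ice melts.
Energy balance: 340.2×4.16×(40.2 − T) = 4086.6 + 11.1×4.16×(T − 0)
1415.232(40.2 − T) = 4086.6 + 46.176 T
56892.3 − 4086.6 = 1461.408 T
T = 52805.7 / 1461.408 = 36.13 °C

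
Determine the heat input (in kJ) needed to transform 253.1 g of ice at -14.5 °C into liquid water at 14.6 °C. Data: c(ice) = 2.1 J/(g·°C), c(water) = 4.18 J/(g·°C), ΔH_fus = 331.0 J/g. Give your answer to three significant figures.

q = 107 kJ

q1 (heat ice -14.5→0.0 °C): 253.1 × 2.1 × 14.5 = 7707 J
q2 (melt at 0 °C): 253.1 × 331.0 = 83776 J
q3 (heat water 0.0→14.6 °C): 253.1 × 4.18 × 14.6 = 15446 J
Total: 7707 + 83776 + 15446 = 106929 J = 107 kJ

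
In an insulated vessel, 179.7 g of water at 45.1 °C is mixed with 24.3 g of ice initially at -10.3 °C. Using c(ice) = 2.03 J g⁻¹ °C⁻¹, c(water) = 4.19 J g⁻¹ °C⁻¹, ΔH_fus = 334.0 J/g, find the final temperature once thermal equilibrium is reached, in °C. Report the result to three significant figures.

T_f = 29.6 °C

Heat to bring ice to 0 °C and melt it: q₁ = 24.3×2.03×10.3 + 24.3×334.0 = 8624.3 J
Heat the water can supply cooling to 0 °C: 179.7×4.19×45.1 = 33957.7 J > q₁, so all ice melts.
Energy balance: 179.7×4.19×(45.1 − T) = 8624.3 + 24.3×4.19×(T − 0)
752.943(45.1 − T) = 8624.3 + 101.817 T
33957.7 − 8624.3 = 854.760 T
T = 25333.4 / 854.760 = 29.64 °C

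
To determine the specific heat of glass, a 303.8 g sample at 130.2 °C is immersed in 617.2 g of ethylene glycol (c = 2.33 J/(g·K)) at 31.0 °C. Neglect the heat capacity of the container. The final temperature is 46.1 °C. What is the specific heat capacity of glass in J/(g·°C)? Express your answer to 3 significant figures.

q_gained = (617.2 × 2.33) × (46.1 − 31.0) = 21710 J
q_lost = 303.8 × c × (130.2 − 46.1) = 25549.58 c
Set equal: c = 21710 / 25549.58 = 0.850 J/(g·°C)

c = 0.850 J/(g·°C)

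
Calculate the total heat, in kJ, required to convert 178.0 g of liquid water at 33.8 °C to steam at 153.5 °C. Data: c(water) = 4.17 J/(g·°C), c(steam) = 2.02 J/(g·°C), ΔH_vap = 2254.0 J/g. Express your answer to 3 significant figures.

q = 470 kJ

q1 (heat water 33.8→100.0 °C): 178.0 × 4.17 × 66.2 = 49138 J
q2 (vaporize at 100 °C): 178.0 × 2254.0 = 401212 J
q3 (heat steam 100.0→153.5 °C): 178.0 × 2.02 × 53.5 = 19236 J
Total: 49138 + 401212 + 19236 = 469586 J = 470 kJ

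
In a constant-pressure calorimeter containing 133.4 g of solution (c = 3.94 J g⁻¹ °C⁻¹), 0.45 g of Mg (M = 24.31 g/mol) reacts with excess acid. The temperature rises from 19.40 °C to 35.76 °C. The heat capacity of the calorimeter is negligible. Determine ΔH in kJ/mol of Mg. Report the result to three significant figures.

ΔH = -465 kJ/mol

|ΔT| = |35.76 − 19.40| = 16.36 °C
|q_surr| = (133.4 × 3.94) × 16.36 = 525.596 × 16.36 = 8599 J
n(Mg) = 0.45 / 24.31 = 0.01851 mol
Temperature rose, so q_rxn = −|q_surr| = -8.599 kJ
ΔH = q_rxn / n = -464.6 kJ/mol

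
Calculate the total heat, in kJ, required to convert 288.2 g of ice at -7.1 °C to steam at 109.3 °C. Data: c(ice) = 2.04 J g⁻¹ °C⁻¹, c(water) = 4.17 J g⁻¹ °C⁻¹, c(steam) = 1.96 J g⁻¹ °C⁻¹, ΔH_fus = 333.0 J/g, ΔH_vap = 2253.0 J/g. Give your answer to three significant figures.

q = 875 kJ

q1 (heat ice -7.1→0.0 °C): 288.2 × 2.04 × 7.1 = 4174 J
q2 (melt at 0 °C): 288.2 × 333.0 = 95971 J
q3 (heat water 0.0→100.0 °C): 288.2 × 4.17 × 100.0 = 120179 J
q4 (vaporize at 100 °C): 288.2 × 2253.0 = 649315 J
q5 (heat steam 100.0→109.3 °C): 288.2 × 1.96 × 9.3 = 5253 J
Total: 4174 + 95971 + 120179 + 649315 + 5253 = 874892 J = 875 kJ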